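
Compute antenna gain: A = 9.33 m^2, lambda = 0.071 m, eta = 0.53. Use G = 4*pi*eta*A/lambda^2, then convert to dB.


G_linear = 4*pi*0.53*9.33/0.071^2 = 12326.81
G_dB = 10*log10(12326.81) = 40.9 dB

40.9 dB


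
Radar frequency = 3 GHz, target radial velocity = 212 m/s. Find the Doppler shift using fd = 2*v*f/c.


fd = 2 * 212 * 3000000000.0 / 3e8 = 4240.0 Hz

4240.0 Hz


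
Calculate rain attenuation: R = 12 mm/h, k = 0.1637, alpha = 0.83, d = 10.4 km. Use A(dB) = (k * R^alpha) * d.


gamma = 0.1637 * 12^0.83 = 1.287565 dB/km
A = 1.287565 * 10.4 = 13.39 dB

13.39 dB


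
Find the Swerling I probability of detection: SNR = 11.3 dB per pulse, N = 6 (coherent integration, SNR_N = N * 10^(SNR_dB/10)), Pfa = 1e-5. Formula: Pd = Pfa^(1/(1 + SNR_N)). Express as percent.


SNR_lin = 10^(11.3/10) = 13.48963
SNR_N = 6 * 13.48963 = 80.93778
1/(1 + SNR_N) = 1/81.93778 = 0.0122044
Pd = (1e-5)^0.0122044 = 0.86892
Pd = 86.9%

86.9%


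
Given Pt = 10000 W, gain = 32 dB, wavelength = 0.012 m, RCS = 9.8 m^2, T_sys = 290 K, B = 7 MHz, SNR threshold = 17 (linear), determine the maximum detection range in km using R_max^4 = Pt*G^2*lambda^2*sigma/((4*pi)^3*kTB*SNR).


G_lin = 10^(32/10) = 1584.893192
R^4 = 10000 * 1584.893192^2 * 0.012^2 * 9.8 / ((4*pi)^3 * 1.38e-23 * 290 * 7000000.0 * 17)
R^4 = 3.7509e16 m^4
R_max = (3.7509e16)^(1/4) = 13916.6 m = 13.9 km

13.9 km


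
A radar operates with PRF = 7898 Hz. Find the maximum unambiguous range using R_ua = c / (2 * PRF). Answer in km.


R_ua = 3e8 / (2 * 7898) = 18992.1 m = 19.0 km

19.0 km


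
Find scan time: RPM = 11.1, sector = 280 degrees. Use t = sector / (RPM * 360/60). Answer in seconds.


t = 280 / (11.1 * 360) * 60 = 4.2 s

4.2 s


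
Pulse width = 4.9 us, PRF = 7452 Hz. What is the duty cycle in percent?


DC = 4.9e-6 * 7452 * 100 = 3.65%

3.65%


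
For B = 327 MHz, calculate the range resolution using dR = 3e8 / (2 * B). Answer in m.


dR = 3e8 / (2 * 327000000.0) = 0.46 m

0.46 m


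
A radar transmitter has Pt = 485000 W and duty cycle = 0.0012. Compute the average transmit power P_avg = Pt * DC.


P_avg = 485000 * 0.0012 = 582.0 W

582.0 W


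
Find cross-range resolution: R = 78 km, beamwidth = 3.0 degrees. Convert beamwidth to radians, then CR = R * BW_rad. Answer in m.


BW_rad = 0.052359878
CR = 78000 * 0.052359878 = 4084.1 m

4084.1 m


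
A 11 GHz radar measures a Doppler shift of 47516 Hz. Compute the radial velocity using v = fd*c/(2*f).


v = 47516 * 3e8 / (2 * 11000000000.0) = 647.9 m/s

647.9 m/s


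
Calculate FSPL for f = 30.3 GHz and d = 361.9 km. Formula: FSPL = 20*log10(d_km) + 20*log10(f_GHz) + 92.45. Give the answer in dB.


20*log10(361.9) = 51.17
20*log10(30.3) = 29.63
FSPL = 173.3 dB

173.3 dB


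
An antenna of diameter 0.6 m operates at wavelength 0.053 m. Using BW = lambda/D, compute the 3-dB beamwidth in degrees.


BW_rad = 0.053 / 0.6 = 0.088333
BW_deg = 5.06 degrees

5.06 degrees


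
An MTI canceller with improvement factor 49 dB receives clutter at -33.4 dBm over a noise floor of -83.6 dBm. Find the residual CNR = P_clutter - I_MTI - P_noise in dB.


CNR = -33.4 - 49 - (-83.6) = 1.2 dB

1.2 dB


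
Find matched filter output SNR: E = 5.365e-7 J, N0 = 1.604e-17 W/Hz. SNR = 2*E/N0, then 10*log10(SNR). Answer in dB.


SNR_lin = 2 * 5.365e-7 / 1.604e-17 = 6.69e10
SNR_dB = 10*log10(6.69e10) = 108.3 dB

108.3 dB


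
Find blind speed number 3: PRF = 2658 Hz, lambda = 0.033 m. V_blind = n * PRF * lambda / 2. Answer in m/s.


V_blind = 3 * 2658 * 0.033 / 2 = 131.6 m/s

131.6 m/s


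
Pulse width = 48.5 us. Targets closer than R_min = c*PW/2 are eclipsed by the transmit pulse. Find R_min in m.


R_min = 3e8 * 48.5e-6 / 2 = 7275.0 m

7275.0 m


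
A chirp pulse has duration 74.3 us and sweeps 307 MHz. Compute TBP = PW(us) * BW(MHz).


TBP = 74.3 * 307 = 22810.1

22810.1


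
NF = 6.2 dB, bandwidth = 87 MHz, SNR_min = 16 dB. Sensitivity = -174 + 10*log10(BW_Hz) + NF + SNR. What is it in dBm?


10*log10(87000000.0) = 79.4
S = -174 + 79.4 + 6.2 + 16 = -72.4 dBm

-72.4 dBm


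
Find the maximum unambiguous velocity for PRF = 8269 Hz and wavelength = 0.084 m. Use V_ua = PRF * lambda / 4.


V_ua = 8269 * 0.084 / 4 = 173.6 m/s

173.6 m/s


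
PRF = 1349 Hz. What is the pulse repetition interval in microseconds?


PRI = 1/1349 = 0.0007412898 s = 741.3 us

741.3 us


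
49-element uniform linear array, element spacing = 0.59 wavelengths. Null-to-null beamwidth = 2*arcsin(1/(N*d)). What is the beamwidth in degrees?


1/(N*d) = 1/(49*0.59) = 0.03459
BW = 2*arcsin(0.03459) = 4.0 degrees

4.0 degrees


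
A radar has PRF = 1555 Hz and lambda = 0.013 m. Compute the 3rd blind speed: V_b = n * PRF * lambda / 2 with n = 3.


V_blind = 3 * 1555 * 0.013 / 2 = 30.3 m/s

30.3 m/s


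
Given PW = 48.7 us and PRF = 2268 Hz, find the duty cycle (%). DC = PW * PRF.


DC = 48.7e-6 * 2268 * 100 = 11.05%

11.05%


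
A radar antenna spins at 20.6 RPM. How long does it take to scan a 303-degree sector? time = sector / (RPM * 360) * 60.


t = 303 / (20.6 * 360) * 60 = 2.45 s

2.45 s


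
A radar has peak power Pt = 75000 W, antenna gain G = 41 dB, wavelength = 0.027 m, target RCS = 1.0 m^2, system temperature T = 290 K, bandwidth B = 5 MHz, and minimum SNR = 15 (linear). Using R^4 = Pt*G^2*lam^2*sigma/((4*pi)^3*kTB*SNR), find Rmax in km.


G_lin = 10^(41/10) = 12589.254118
R^4 = 75000 * 12589.254118^2 * 0.027^2 * 1.0 / ((4*pi)^3 * 1.38e-23 * 290 * 5000000.0 * 15)
R^4 = 1.45486e19 m^4
R_max = (1.45486e19)^(1/4) = 61759.7 m = 61.8 km

61.8 km


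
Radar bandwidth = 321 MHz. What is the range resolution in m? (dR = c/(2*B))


dR = 3e8 / (2 * 321000000.0) = 0.47 m

0.47 m


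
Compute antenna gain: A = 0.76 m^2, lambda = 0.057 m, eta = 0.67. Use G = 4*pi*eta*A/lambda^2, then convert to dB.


G_linear = 4*pi*0.67*0.76/0.057^2 = 1969.47
G_dB = 10*log10(1969.47) = 32.9 dB

32.9 dB


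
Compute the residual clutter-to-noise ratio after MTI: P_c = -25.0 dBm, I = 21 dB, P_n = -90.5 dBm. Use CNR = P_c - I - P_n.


CNR = -25.0 - 21 - (-90.5) = 44.5 dB

44.5 dB


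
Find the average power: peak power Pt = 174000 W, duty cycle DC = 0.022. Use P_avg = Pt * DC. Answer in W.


P_avg = 174000 * 0.022 = 3828.0 W

3828.0 W


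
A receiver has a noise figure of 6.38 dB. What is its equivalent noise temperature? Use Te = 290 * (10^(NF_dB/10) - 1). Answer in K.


NF_lin = 10^(6.38/10) = 4.345102
Te = 290 * (4.345102 - 1) = 970.1 K

970.1 K


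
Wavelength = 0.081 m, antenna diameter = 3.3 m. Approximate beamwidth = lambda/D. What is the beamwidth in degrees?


BW_rad = 0.081 / 3.3 = 0.024545
BW_deg = 1.41 degrees

1.41 degrees


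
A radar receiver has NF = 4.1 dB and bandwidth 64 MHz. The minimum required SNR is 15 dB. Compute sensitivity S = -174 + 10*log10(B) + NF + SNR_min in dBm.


10*log10(64000000.0) = 78.06
S = -174 + 78.06 + 4.1 + 15 = -76.8 dBm

-76.8 dBm


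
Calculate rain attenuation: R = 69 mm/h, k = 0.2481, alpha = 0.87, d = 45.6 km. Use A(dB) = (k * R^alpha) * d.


gamma = 0.2481 * 69^0.87 = 9.872462 dB/km
A = 9.872462 * 45.6 = 450.18 dB

450.18 dB


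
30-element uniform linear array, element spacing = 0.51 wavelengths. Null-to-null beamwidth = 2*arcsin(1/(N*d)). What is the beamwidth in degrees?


1/(N*d) = 1/(30*0.51) = 0.065359
BW = 2*arcsin(0.065359) = 7.5 degrees

7.5 degrees


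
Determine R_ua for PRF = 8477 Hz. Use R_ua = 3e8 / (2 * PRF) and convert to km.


R_ua = 3e8 / (2 * 8477) = 17694.9 m = 17.7 km

17.7 km


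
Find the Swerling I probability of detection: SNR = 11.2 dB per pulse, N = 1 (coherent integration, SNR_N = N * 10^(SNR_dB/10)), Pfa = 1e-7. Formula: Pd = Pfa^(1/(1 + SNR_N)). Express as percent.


SNR_lin = 10^(11.2/10) = 13.18257
SNR_N = 1 * 13.18257 = 13.18257
1/(1 + SNR_N) = 1/14.18257 = 0.0705091
Pd = (1e-7)^0.0705091 = 0.32095
Pd = 32.1%

32.1%


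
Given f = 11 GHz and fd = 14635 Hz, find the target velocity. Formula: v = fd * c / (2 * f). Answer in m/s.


v = 14635 * 3e8 / (2 * 11000000000.0) = 199.6 m/s

199.6 m/s


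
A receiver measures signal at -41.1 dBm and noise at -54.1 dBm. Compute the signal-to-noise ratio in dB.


SNR = -41.1 - (-54.1) = 13.0 dB

13.0 dB


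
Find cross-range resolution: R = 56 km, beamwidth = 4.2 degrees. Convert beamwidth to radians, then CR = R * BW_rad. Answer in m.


BW_rad = 0.073303829
CR = 56000 * 0.073303829 = 4105.0 m

4105.0 m


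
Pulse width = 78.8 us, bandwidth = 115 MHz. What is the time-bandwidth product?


TBP = 78.8 * 115 = 9062.0

9062.0


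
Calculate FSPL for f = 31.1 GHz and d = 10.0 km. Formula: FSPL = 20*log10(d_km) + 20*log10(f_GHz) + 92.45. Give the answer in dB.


20*log10(10.0) = 20.0
20*log10(31.1) = 29.86
FSPL = 142.3 dB

142.3 dB


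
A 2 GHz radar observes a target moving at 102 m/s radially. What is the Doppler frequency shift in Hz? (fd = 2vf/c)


fd = 2 * 102 * 2000000000.0 / 3e8 = 1360.0 Hz

1360.0 Hz


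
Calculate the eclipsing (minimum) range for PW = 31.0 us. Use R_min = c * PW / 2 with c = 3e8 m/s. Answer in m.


R_min = 3e8 * 31.0e-6 / 2 = 4650.0 m

4650.0 m


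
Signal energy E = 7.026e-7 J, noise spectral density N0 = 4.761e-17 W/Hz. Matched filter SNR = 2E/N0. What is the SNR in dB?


SNR_lin = 2 * 7.026e-7 / 4.761e-17 = 2.951e10
SNR_dB = 10*log10(2.951e10) = 104.7 dB

104.7 dB


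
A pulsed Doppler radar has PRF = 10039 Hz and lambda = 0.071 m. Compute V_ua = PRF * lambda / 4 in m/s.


V_ua = 10039 * 0.071 / 4 = 178.2 m/s

178.2 m/s


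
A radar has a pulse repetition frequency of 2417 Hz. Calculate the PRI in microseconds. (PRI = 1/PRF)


PRI = 1/2417 = 0.000413736 s = 413.7 us

413.7 us


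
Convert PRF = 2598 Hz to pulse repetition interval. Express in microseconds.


PRI = 1/2598 = 0.0003849115 s = 384.9 us

384.9 us


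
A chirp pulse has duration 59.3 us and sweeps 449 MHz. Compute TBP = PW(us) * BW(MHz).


TBP = 59.3 * 449 = 26625.7

26625.7


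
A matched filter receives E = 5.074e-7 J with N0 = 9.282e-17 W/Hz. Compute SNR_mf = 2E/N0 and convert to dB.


SNR_lin = 2 * 5.074e-7 / 9.282e-17 = 1.093e10
SNR_dB = 10*log10(1.093e10) = 100.4 dB

100.4 dB


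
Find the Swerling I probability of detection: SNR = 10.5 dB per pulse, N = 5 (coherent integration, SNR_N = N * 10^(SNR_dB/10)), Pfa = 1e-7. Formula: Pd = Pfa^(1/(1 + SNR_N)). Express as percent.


SNR_lin = 10^(10.5/10) = 11.22018
SNR_N = 5 * 11.22018 = 56.1009
1/(1 + SNR_N) = 1/57.1009 = 0.0175129
Pd = (1e-7)^0.0175129 = 0.75407
Pd = 75.4%

75.4%


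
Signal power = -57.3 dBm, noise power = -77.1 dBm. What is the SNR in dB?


SNR = -57.3 - (-77.1) = 19.8 dB

19.8 dB


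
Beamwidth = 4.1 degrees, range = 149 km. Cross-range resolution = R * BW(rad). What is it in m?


BW_rad = 0.071558499
CR = 149000 * 0.071558499 = 10662.2 m

10662.2 m


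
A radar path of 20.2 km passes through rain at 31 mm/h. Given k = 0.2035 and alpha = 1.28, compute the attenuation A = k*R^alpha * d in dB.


gamma = 0.2035 * 31^1.28 = 16.50089 dB/km
A = 16.50089 * 20.2 = 333.32 dB

333.32 dB


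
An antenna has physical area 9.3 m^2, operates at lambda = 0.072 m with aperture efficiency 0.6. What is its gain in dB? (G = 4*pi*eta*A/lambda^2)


G_linear = 4*pi*0.6*9.3/0.072^2 = 13526.3
G_dB = 10*log10(13526.3) = 41.3 dB

41.3 dB


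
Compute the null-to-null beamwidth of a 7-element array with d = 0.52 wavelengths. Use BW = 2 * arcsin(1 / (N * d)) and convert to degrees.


1/(N*d) = 1/(7*0.52) = 0.274725
BW = 2*arcsin(0.274725) = 31.9 degrees

31.9 degrees


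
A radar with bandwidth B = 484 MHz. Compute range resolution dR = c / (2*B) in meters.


dR = 3e8 / (2 * 484000000.0) = 0.31 m

0.31 m


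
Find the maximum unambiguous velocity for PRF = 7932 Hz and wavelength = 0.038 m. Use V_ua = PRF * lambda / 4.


V_ua = 7932 * 0.038 / 4 = 75.4 m/s

75.4 m/s


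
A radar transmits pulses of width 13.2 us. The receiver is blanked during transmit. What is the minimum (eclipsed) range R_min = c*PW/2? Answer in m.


R_min = 3e8 * 13.2e-6 / 2 = 1980.0 m

1980.0 m


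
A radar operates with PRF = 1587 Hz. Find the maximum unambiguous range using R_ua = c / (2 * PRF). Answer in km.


R_ua = 3e8 / (2 * 1587) = 94518.0 m = 94.5 km

94.5 km


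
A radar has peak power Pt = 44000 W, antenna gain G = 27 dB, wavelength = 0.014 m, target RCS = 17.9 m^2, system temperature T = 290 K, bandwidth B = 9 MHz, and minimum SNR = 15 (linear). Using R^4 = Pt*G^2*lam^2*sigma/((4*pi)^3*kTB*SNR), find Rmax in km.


G_lin = 10^(27/10) = 501.187234
R^4 = 44000 * 501.187234^2 * 0.014^2 * 17.9 / ((4*pi)^3 * 1.38e-23 * 290 * 9000000.0 * 15)
R^4 = 3.61677e16 m^4
R_max = (3.61677e16)^(1/4) = 13790.5 m = 13.8 km

13.8 km


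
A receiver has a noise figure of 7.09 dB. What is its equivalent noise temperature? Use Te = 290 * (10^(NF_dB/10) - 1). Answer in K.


NF_lin = 10^(7.09/10) = 5.116818
Te = 290 * (5.116818 - 1) = 1193.9 K

1193.9 K


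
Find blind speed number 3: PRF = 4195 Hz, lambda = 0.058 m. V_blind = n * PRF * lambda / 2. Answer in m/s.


V_blind = 3 * 4195 * 0.058 / 2 = 365.0 m/s

365.0 m/s


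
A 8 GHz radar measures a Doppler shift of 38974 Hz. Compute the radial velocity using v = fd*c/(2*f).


v = 38974 * 3e8 / (2 * 8000000000.0) = 730.8 m/s

730.8 m/s


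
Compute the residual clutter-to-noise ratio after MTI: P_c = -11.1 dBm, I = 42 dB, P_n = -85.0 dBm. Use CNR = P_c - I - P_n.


CNR = -11.1 - 42 - (-85.0) = 31.9 dB

31.9 dB


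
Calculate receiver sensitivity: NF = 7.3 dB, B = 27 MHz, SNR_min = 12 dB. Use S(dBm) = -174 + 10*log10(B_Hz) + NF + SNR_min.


10*log10(27000000.0) = 74.31
S = -174 + 74.31 + 7.3 + 12 = -80.4 dBm

-80.4 dBm


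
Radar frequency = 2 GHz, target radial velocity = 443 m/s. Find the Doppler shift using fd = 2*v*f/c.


fd = 2 * 443 * 2000000000.0 / 3e8 = 5906.7 Hz

5906.7 Hz


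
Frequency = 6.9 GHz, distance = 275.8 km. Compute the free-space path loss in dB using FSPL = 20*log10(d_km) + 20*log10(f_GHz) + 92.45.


20*log10(275.8) = 48.81
20*log10(6.9) = 16.78
FSPL = 158.0 dB

158.0 dB


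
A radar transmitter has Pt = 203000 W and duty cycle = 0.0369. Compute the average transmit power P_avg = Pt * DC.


P_avg = 203000 * 0.0369 = 7490.7 W

7490.7 W


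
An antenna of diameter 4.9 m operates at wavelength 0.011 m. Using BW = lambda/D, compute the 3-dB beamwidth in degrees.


BW_rad = 0.011 / 4.9 = 0.002245
BW_deg = 0.13 degrees

0.13 degrees


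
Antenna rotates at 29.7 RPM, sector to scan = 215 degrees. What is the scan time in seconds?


t = 215 / (29.7 * 360) * 60 = 1.21 s

1.21 s


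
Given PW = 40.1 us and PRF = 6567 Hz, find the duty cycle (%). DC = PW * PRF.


DC = 40.1e-6 * 6567 * 100 = 26.33%

26.33%


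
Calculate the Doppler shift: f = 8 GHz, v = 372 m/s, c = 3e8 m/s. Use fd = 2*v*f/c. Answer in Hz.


fd = 2 * 372 * 8000000000.0 / 3e8 = 19840.0 Hz

19840.0 Hz


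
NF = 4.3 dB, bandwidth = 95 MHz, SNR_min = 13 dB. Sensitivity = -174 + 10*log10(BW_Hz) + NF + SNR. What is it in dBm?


10*log10(95000000.0) = 79.78
S = -174 + 79.78 + 4.3 + 13 = -76.9 dBm

-76.9 dBm


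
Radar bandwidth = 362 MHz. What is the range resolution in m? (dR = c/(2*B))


dR = 3e8 / (2 * 362000000.0) = 0.41 m

0.41 m


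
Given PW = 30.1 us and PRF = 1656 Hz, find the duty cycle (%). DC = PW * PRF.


DC = 30.1e-6 * 1656 * 100 = 4.98%

4.98%


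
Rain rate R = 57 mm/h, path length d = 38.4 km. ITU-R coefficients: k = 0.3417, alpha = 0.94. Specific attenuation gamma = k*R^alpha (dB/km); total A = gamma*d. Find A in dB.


gamma = 0.3417 * 57^0.94 = 15.281548 dB/km
A = 15.281548 * 38.4 = 586.81 dB

586.81 dB


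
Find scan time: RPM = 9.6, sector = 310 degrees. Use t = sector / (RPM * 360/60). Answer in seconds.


t = 310 / (9.6 * 360) * 60 = 5.38 s

5.38 s


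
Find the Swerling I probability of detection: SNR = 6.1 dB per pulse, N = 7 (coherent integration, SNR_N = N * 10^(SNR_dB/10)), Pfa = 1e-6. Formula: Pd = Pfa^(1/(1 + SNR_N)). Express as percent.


SNR_lin = 10^(6.1/10) = 4.0738
SNR_N = 7 * 4.0738 = 28.5166
1/(1 + SNR_N) = 1/29.5166 = 0.0338792
Pd = (1e-6)^0.0338792 = 0.62622
Pd = 62.6%

62.6%


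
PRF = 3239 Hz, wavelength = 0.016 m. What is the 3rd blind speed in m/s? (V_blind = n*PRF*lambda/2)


V_blind = 3 * 3239 * 0.016 / 2 = 77.7 m/s

77.7 m/s


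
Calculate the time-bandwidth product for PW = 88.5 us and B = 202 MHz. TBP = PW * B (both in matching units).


TBP = 88.5 * 202 = 17877.0

17877.0


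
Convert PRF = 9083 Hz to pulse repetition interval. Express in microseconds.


PRI = 1/9083 = 0.0001100958 s = 110.1 us

110.1 us


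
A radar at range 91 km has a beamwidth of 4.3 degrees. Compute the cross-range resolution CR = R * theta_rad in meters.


BW_rad = 0.075049158
CR = 91000 * 0.075049158 = 6829.5 m

6829.5 m


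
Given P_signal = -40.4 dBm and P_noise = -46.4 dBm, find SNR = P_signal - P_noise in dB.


SNR = -40.4 - (-46.4) = 6.0 dB

6.0 dB


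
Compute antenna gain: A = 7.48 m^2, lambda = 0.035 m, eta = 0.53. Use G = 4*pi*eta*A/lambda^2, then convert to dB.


G_linear = 4*pi*0.53*7.48/0.035^2 = 40667.85
G_dB = 10*log10(40667.85) = 46.1 dB

46.1 dB


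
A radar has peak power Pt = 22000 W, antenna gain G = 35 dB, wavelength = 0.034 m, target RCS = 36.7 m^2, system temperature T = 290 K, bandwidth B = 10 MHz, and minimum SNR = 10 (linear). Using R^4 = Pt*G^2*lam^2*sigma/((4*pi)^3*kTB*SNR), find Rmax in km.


G_lin = 10^(35/10) = 3162.27766
R^4 = 22000 * 3162.27766^2 * 0.034^2 * 36.7 / ((4*pi)^3 * 1.38e-23 * 290 * 10000000.0 * 10)
R^4 = 1.17528e19 m^4
R_max = (1.17528e19)^(1/4) = 58551.1 m = 58.6 km

58.6 km


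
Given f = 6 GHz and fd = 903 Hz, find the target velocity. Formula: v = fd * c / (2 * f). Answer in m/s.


v = 903 * 3e8 / (2 * 6000000000.0) = 22.6 m/s

22.6 m/s


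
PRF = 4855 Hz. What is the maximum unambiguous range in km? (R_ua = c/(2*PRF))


R_ua = 3e8 / (2 * 4855) = 30896.0 m = 30.9 km

30.9 km


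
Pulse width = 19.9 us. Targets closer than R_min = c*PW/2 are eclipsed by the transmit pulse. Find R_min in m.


R_min = 3e8 * 19.9e-6 / 2 = 2985.0 m

2985.0 m


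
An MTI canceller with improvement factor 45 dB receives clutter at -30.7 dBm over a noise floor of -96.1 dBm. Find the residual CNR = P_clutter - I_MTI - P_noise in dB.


CNR = -30.7 - 45 - (-96.1) = 20.4 dB

20.4 dB


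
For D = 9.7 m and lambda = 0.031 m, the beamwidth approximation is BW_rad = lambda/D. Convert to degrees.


BW_rad = 0.031 / 9.7 = 0.003196
BW_deg = 0.18 degrees

0.18 degrees


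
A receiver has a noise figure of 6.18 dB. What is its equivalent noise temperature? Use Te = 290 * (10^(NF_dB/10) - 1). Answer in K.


NF_lin = 10^(6.18/10) = 4.14954
Te = 290 * (4.14954 - 1) = 913.4 K

913.4 K


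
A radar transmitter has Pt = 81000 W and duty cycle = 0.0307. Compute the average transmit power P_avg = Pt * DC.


P_avg = 81000 * 0.0307 = 2486.7 W

2486.7 W


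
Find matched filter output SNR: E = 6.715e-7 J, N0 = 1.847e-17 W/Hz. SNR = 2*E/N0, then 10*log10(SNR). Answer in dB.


SNR_lin = 2 * 6.715e-7 / 1.847e-17 = 7.271e10
SNR_dB = 10*log10(7.271e10) = 108.6 dB

108.6 dB


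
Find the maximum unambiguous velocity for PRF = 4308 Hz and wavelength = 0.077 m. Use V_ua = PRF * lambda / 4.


V_ua = 4308 * 0.077 / 4 = 82.9 m/s

82.9 m/s


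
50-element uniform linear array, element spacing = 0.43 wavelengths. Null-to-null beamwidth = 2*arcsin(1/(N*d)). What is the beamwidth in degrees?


1/(N*d) = 1/(50*0.43) = 0.046512
BW = 2*arcsin(0.046512) = 5.3 degrees

5.3 degrees


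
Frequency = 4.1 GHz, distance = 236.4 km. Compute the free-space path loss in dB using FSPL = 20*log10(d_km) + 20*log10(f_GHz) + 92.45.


20*log10(236.4) = 47.47
20*log10(4.1) = 12.26
FSPL = 152.2 dB

152.2 dB


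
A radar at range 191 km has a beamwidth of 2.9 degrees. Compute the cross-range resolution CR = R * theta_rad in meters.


BW_rad = 0.050614548
CR = 191000 * 0.050614548 = 9667.4 m

9667.4 m


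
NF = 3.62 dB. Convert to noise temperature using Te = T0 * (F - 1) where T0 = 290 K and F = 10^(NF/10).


NF_lin = 10^(3.62/10) = 2.301442
Te = 290 * (2.301442 - 1) = 377.4 K

377.4 K


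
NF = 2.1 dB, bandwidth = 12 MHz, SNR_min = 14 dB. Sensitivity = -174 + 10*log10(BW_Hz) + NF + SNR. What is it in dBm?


10*log10(12000000.0) = 70.79
S = -174 + 70.79 + 2.1 + 14 = -87.1 dBm

-87.1 dBm


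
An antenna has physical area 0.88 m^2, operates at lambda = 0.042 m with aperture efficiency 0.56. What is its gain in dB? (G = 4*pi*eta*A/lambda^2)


G_linear = 4*pi*0.56*0.88/0.042^2 = 3510.61
G_dB = 10*log10(3510.61) = 35.5 dB

35.5 dB


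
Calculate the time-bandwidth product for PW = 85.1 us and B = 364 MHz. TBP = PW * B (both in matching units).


TBP = 85.1 * 364 = 30976.4

30976.4


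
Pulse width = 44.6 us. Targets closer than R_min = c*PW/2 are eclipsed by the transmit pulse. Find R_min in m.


R_min = 3e8 * 44.6e-6 / 2 = 6690.0 m

6690.0 m


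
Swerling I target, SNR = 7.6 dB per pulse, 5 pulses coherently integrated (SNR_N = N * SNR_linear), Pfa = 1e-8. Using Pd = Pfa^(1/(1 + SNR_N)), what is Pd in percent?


SNR_lin = 10^(7.6/10) = 5.7544
SNR_N = 5 * 5.7544 = 28.772
1/(1 + SNR_N) = 1/29.772 = 0.0335886
Pd = (1e-8)^0.0335886 = 0.53863
Pd = 53.9%

53.9%


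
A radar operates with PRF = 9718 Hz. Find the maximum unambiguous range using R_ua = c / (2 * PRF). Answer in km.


R_ua = 3e8 / (2 * 9718) = 15435.3 m = 15.4 km

15.4 km


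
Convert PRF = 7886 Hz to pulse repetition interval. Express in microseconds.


PRI = 1/7886 = 0.000126807 s = 126.8 us

126.8 us


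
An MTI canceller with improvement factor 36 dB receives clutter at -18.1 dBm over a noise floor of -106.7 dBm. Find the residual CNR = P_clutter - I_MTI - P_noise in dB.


CNR = -18.1 - 36 - (-106.7) = 52.6 dB

52.6 dB


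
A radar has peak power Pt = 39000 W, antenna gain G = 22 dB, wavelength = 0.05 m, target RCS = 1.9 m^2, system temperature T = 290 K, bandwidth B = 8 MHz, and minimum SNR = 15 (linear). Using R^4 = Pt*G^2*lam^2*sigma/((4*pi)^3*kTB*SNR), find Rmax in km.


G_lin = 10^(22/10) = 158.489319
R^4 = 39000 * 158.489319^2 * 0.05^2 * 1.9 / ((4*pi)^3 * 1.38e-23 * 290 * 8000000.0 * 15)
R^4 = 4.88282e15 m^4
R_max = (4.88282e15)^(1/4) = 8359.3 m = 8.4 km

8.4 km


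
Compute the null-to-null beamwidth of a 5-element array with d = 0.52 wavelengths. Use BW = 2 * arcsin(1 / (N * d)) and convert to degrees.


1/(N*d) = 1/(5*0.52) = 0.384615
BW = 2*arcsin(0.384615) = 45.2 degrees

45.2 degrees


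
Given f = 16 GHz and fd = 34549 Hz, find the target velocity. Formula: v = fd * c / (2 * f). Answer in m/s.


v = 34549 * 3e8 / (2 * 16000000000.0) = 323.9 m/s

323.9 m/s


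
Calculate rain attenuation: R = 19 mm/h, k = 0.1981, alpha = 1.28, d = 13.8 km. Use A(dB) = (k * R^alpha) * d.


gamma = 0.1981 * 19^1.28 = 8.583988 dB/km
A = 8.583988 * 13.8 = 118.46 dB

118.46 dB


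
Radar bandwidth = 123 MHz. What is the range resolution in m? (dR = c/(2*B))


dR = 3e8 / (2 * 123000000.0) = 1.22 m

1.22 m


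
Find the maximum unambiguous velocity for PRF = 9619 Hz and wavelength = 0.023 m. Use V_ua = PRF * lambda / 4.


V_ua = 9619 * 0.023 / 4 = 55.3 m/s

55.3 m/s


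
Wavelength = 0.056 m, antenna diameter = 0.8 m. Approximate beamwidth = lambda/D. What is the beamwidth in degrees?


BW_rad = 0.056 / 0.8 = 0.07
BW_deg = 4.01 degrees

4.01 degrees


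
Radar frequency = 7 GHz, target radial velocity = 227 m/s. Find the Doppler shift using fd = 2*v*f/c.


fd = 2 * 227 * 7000000000.0 / 3e8 = 10593.3 Hz

10593.3 Hz


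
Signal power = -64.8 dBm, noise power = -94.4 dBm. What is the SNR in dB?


SNR = -64.8 - (-94.4) = 29.6 dB

29.6 dB


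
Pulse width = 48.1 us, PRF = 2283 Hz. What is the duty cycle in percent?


DC = 48.1e-6 * 2283 * 100 = 10.98%

10.98%


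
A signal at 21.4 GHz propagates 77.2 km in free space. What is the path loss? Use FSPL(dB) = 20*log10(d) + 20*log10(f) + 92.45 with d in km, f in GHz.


20*log10(77.2) = 37.75
20*log10(21.4) = 26.61
FSPL = 156.8 dB

156.8 dB


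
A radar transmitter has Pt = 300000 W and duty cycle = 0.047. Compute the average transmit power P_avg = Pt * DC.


P_avg = 300000 * 0.047 = 14100.0 W

14100.0 W


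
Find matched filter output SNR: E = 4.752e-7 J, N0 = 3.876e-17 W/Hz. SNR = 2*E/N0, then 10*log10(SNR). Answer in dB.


SNR_lin = 2 * 4.752e-7 / 3.876e-17 = 2.452e10
SNR_dB = 10*log10(2.452e10) = 103.9 dB

103.9 dB


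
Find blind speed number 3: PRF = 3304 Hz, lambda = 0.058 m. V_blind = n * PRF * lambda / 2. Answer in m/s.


V_blind = 3 * 3304 * 0.058 / 2 = 287.4 m/s

287.4 m/s


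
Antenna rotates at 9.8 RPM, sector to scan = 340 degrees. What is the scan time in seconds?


t = 340 / (9.8 * 360) * 60 = 5.78 s

5.78 s


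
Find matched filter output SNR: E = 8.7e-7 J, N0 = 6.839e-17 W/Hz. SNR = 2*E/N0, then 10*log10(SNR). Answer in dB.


SNR_lin = 2 * 8.7e-7 / 6.839e-17 = 2.544e10
SNR_dB = 10*log10(2.544e10) = 104.1 dB

104.1 dB


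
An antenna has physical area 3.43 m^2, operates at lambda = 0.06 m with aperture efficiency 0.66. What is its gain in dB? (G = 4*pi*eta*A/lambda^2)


G_linear = 4*pi*0.66*3.43/0.06^2 = 7902.15
G_dB = 10*log10(7902.15) = 39.0 dB

39.0 dB


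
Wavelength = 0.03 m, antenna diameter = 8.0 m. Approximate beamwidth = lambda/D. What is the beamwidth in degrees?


BW_rad = 0.03 / 8.0 = 0.00375
BW_deg = 0.21 degrees

0.21 degrees


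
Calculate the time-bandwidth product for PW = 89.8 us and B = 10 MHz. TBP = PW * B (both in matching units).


TBP = 89.8 * 10 = 898.0

898.0


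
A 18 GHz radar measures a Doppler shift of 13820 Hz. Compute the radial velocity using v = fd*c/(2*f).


v = 13820 * 3e8 / (2 * 18000000000.0) = 115.2 m/s

115.2 m/s


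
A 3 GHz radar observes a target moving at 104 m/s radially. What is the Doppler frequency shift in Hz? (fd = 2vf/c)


fd = 2 * 104 * 3000000000.0 / 3e8 = 2080.0 Hz

2080.0 Hz


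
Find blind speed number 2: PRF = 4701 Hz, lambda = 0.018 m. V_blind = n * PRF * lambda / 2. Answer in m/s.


V_blind = 2 * 4701 * 0.018 / 2 = 84.6 m/s

84.6 m/s


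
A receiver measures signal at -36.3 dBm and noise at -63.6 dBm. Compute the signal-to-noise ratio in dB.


SNR = -36.3 - (-63.6) = 27.3 dB

27.3 dB


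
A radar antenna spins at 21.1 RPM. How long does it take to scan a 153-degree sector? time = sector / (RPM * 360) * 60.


t = 153 / (21.1 * 360) * 60 = 1.21 s

1.21 s


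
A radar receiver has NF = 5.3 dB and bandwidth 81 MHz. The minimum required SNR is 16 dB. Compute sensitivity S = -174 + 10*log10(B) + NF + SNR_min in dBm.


10*log10(81000000.0) = 79.08
S = -174 + 79.08 + 5.3 + 16 = -73.6 dBm

-73.6 dBm


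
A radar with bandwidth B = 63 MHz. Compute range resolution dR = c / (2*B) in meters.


dR = 3e8 / (2 * 63000000.0) = 2.38 m

2.38 m


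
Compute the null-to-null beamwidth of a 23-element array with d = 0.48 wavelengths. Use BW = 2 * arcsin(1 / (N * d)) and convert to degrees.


1/(N*d) = 1/(23*0.48) = 0.09058
BW = 2*arcsin(0.09058) = 10.4 degrees

10.4 degrees


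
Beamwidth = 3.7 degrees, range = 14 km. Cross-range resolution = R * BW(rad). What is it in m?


BW_rad = 0.064577182
CR = 14000 * 0.064577182 = 904.1 m

904.1 m


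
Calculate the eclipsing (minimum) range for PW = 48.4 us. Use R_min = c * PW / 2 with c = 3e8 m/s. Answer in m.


R_min = 3e8 * 48.4e-6 / 2 = 7260.0 m

7260.0 m


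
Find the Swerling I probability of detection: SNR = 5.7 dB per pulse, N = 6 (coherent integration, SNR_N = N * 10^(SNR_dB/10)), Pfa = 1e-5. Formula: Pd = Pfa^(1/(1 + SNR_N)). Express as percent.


SNR_lin = 10^(5.7/10) = 3.71535
SNR_N = 6 * 3.71535 = 22.2921
1/(1 + SNR_N) = 1/23.2921 = 0.042933
Pd = (1e-5)^0.042933 = 0.61001
Pd = 61.0%

61.0%


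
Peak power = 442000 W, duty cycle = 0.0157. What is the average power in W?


P_avg = 442000 * 0.0157 = 6939.4 W

6939.4 W


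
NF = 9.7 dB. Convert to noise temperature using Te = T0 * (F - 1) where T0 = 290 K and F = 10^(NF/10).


NF_lin = 10^(9.7/10) = 9.332543
Te = 290 * (9.332543 - 1) = 2416.4 K

2416.4 K


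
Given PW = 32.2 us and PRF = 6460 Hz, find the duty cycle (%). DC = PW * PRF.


DC = 32.2e-6 * 6460 * 100 = 20.8%

20.8%


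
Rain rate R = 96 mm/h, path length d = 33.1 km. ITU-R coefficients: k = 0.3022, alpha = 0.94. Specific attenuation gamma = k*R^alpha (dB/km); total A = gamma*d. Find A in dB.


gamma = 0.3022 * 96^0.94 = 22.061215 dB/km
A = 22.061215 * 33.1 = 730.23 dB

730.23 dB


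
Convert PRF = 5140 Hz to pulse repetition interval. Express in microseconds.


PRI = 1/5140 = 0.0001945525 s = 194.6 us

194.6 us


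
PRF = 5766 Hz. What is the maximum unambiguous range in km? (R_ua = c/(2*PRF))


R_ua = 3e8 / (2 * 5766) = 26014.6 m = 26.0 km

26.0 km


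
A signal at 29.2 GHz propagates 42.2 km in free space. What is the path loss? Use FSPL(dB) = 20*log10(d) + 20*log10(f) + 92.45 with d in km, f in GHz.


20*log10(42.2) = 32.51
20*log10(29.2) = 29.31
FSPL = 154.3 dB

154.3 dB


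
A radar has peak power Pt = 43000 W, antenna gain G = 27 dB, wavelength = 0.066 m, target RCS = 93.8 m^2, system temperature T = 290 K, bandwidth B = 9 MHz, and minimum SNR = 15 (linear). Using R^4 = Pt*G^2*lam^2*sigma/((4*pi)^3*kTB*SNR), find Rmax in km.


G_lin = 10^(27/10) = 501.187234
R^4 = 43000 * 501.187234^2 * 0.066^2 * 93.8 / ((4*pi)^3 * 1.38e-23 * 290 * 9000000.0 * 15)
R^4 = 4.11641e18 m^4
R_max = (4.11641e18)^(1/4) = 45043.2 m = 45.0 km

45.0 km


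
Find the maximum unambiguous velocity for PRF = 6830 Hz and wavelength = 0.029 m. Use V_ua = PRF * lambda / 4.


V_ua = 6830 * 0.029 / 4 = 49.5 m/s

49.5 m/s


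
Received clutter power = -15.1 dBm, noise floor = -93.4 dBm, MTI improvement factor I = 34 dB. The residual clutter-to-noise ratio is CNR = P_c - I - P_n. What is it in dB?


CNR = -15.1 - 34 - (-93.4) = 44.3 dB

44.3 dB


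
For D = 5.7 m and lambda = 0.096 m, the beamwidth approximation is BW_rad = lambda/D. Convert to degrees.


BW_rad = 0.096 / 5.7 = 0.016842
BW_deg = 0.96 degrees

0.96 degrees


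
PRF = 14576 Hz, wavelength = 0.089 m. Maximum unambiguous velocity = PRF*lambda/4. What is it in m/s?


V_ua = 14576 * 0.089 / 4 = 324.3 m/s

324.3 m/s


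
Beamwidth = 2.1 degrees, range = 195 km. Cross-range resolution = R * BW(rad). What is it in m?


BW_rad = 0.036651914
CR = 195000 * 0.036651914 = 7147.1 m

7147.1 m


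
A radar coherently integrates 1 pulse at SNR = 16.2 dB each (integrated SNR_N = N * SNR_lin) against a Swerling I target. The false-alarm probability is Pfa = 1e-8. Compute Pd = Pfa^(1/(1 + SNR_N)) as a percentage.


SNR_lin = 10^(16.2/10) = 41.68694
SNR_N = 1 * 41.68694 = 41.68694
1/(1 + SNR_N) = 1/42.68694 = 0.0234264
Pd = (1e-8)^0.0234264 = 0.64951
Pd = 65.0%

65.0%


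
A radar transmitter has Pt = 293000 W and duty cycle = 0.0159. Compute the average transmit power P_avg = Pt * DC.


P_avg = 293000 * 0.0159 = 4658.7 W

4658.7 W


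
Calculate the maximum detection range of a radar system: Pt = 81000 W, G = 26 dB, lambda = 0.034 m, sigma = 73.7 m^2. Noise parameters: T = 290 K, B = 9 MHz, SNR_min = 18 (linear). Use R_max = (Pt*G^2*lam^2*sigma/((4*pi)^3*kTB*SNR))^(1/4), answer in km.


G_lin = 10^(26/10) = 398.107171
R^4 = 81000 * 398.107171^2 * 0.034^2 * 73.7 / ((4*pi)^3 * 1.38e-23 * 290 * 9000000.0 * 18)
R^4 = 8.50136e17 m^4
R_max = (8.50136e17)^(1/4) = 30364.9 m = 30.4 km

30.4 km


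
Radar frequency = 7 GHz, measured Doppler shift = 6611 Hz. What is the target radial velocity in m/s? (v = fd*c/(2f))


v = 6611 * 3e8 / (2 * 7000000000.0) = 141.7 m/s

141.7 m/s


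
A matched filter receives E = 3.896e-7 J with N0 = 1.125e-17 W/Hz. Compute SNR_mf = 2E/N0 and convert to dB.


SNR_lin = 2 * 3.896e-7 / 1.125e-17 = 6.926e10
SNR_dB = 10*log10(6.926e10) = 108.4 dB

108.4 dB


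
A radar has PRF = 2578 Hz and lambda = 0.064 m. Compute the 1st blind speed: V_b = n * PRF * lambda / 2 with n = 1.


V_blind = 1 * 2578 * 0.064 / 2 = 82.5 m/s

82.5 m/s


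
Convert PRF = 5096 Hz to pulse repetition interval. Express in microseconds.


PRI = 1/5096 = 0.0001962323 s = 196.2 us

196.2 us


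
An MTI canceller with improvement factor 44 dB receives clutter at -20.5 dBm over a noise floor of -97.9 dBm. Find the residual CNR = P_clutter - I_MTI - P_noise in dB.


CNR = -20.5 - 44 - (-97.9) = 33.4 dB

33.4 dB


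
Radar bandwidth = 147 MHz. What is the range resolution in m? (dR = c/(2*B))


dR = 3e8 / (2 * 147000000.0) = 1.02 m

1.02 m


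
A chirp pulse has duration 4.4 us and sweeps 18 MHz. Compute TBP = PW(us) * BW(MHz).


TBP = 4.4 * 18 = 79.2

79.2


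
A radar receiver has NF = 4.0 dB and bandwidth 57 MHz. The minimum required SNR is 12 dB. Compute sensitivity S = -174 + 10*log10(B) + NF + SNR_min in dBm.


10*log10(57000000.0) = 77.56
S = -174 + 77.56 + 4.0 + 12 = -80.4 dBm

-80.4 dBm


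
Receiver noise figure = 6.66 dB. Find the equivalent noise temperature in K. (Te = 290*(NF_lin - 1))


NF_lin = 10^(6.66/10) = 4.634469
Te = 290 * (4.634469 - 1) = 1054.0 K

1054.0 K


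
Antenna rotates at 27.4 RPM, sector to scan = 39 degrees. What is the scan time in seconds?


t = 39 / (27.4 * 360) * 60 = 0.24 s

0.24 s


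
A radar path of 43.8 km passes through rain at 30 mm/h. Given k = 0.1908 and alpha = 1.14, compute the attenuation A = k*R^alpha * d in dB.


gamma = 0.1908 * 30^1.14 = 9.215027 dB/km
A = 9.215027 * 43.8 = 403.62 dB

403.62 dB


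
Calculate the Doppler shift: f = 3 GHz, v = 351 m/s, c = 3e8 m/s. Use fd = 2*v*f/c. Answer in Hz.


fd = 2 * 351 * 3000000000.0 / 3e8 = 7020.0 Hz

7020.0 Hz


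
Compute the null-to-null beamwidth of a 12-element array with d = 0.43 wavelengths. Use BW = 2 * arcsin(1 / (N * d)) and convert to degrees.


1/(N*d) = 1/(12*0.43) = 0.193798
BW = 2*arcsin(0.193798) = 22.3 degrees

22.3 degrees


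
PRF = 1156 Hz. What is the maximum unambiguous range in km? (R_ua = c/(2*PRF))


R_ua = 3e8 / (2 * 1156) = 129757.8 m = 129.8 km

129.8 km


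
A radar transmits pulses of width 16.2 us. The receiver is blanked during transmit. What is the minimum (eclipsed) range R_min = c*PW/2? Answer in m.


R_min = 3e8 * 16.2e-6 / 2 = 2430.0 m

2430.0 m


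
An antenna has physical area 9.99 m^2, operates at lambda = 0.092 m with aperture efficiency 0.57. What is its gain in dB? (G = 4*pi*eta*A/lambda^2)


G_linear = 4*pi*0.57*9.99/0.092^2 = 8454.24
G_dB = 10*log10(8454.24) = 39.3 dB

39.3 dB


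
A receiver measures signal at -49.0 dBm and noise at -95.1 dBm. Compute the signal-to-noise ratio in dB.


SNR = -49.0 - (-95.1) = 46.1 dB

46.1 dB


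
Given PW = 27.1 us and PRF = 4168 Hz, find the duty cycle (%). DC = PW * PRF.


DC = 27.1e-6 * 4168 * 100 = 11.3%

11.3%


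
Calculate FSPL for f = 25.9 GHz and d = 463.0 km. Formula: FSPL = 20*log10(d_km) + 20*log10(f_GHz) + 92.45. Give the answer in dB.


20*log10(463.0) = 53.31
20*log10(25.9) = 28.27
FSPL = 174.0 dB

174.0 dB


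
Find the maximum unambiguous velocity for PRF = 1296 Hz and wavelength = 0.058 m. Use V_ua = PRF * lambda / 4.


V_ua = 1296 * 0.058 / 4 = 18.8 m/s

18.8 m/s


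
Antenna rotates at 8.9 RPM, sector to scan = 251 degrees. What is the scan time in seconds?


t = 251 / (8.9 * 360) * 60 = 4.7 s

4.7 s


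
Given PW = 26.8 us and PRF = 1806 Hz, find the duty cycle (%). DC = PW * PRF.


DC = 26.8e-6 * 1806 * 100 = 4.84%

4.84%


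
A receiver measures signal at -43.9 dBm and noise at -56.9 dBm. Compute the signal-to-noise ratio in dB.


SNR = -43.9 - (-56.9) = 13.0 dB

13.0 dB


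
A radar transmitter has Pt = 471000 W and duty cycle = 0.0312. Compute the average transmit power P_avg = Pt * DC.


P_avg = 471000 * 0.0312 = 14695.2 W

14695.2 W


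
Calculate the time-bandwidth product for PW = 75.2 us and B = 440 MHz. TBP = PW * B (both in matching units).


TBP = 75.2 * 440 = 33088.0

33088.0


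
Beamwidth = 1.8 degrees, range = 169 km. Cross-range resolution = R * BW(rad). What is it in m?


BW_rad = 0.031415927
CR = 169000 * 0.031415927 = 5309.3 m

5309.3 m


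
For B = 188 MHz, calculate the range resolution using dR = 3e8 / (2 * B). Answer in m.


dR = 3e8 / (2 * 188000000.0) = 0.8 m

0.8 m


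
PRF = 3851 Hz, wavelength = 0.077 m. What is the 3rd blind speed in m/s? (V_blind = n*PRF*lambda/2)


V_blind = 3 * 3851 * 0.077 / 2 = 444.8 m/s

444.8 m/s


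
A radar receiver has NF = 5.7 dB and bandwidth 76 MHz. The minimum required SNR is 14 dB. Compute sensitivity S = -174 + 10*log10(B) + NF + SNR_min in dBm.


10*log10(76000000.0) = 78.81
S = -174 + 78.81 + 5.7 + 14 = -75.5 dBm

-75.5 dBm


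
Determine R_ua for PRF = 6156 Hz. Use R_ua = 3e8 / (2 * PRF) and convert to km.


R_ua = 3e8 / (2 * 6156) = 24366.5 m = 24.4 km

24.4 km


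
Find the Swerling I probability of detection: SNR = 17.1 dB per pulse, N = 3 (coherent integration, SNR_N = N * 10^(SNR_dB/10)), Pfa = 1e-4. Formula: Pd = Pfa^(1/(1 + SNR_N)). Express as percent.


SNR_lin = 10^(17.1/10) = 51.28614
SNR_N = 3 * 51.28614 = 153.85842
1/(1 + SNR_N) = 1/154.85842 = 0.0064575
Pd = (1e-4)^0.0064575 = 0.94226
Pd = 94.2%

94.2%


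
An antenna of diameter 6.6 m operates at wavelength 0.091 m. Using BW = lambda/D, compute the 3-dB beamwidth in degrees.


BW_rad = 0.091 / 6.6 = 0.013788
BW_deg = 0.79 degrees

0.79 degrees


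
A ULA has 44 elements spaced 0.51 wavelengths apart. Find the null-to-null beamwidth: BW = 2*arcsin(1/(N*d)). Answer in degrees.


1/(N*d) = 1/(44*0.51) = 0.044563
BW = 2*arcsin(0.044563) = 5.1 degrees

5.1 degrees


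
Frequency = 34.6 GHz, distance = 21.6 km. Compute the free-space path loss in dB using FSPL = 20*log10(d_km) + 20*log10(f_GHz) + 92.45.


20*log10(21.6) = 26.69
20*log10(34.6) = 30.78
FSPL = 149.9 dB

149.9 dB


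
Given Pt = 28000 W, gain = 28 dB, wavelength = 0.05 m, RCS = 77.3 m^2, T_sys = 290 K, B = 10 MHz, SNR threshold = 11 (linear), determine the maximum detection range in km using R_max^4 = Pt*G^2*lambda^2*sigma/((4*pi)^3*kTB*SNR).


G_lin = 10^(28/10) = 630.957344
R^4 = 28000 * 630.957344^2 * 0.05^2 * 77.3 / ((4*pi)^3 * 1.38e-23 * 290 * 10000000.0 * 11)
R^4 = 2.46592e18 m^4
R_max = (2.46592e18)^(1/4) = 39627.3 m = 39.6 km

39.6 km


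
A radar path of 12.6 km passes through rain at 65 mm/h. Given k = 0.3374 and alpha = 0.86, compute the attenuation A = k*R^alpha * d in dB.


gamma = 0.3374 * 65^0.86 = 12.225048 dB/km
A = 12.225048 * 12.6 = 154.04 dB

154.04 dB


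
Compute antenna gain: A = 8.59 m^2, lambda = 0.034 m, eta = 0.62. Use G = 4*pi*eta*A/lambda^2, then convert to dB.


G_linear = 4*pi*0.62*8.59/0.034^2 = 57894.44
G_dB = 10*log10(57894.44) = 47.6 dB

47.6 dB


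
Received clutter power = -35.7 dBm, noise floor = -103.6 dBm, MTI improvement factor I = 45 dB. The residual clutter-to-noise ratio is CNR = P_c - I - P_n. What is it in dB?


CNR = -35.7 - 45 - (-103.6) = 22.9 dB

22.9 dB


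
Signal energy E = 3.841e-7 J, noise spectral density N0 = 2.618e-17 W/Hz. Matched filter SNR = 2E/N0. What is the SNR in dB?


SNR_lin = 2 * 3.841e-7 / 2.618e-17 = 2.934e10
SNR_dB = 10*log10(2.934e10) = 104.7 dB

104.7 dB


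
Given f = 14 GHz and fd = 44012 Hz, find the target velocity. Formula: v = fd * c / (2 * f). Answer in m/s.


v = 44012 * 3e8 / (2 * 14000000000.0) = 471.6 m/s

471.6 m/s
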